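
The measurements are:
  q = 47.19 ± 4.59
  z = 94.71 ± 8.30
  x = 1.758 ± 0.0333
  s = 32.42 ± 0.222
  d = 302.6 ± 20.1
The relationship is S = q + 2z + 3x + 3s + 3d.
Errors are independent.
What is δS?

62.7

S is a linear combination, so absolute uncertainties add in quadrature:
  (δq)² = 21.1;  (2·δz)² = 276;  (3·δx)² = 0.00998;  (3·δs)² = 0.444;  (3·δd)² = 3640
δS = √(3930) = 62.7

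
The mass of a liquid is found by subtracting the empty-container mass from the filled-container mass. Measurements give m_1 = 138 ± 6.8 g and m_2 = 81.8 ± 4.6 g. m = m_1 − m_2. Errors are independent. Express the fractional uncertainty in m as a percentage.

14.6%

m is a linear combination, so absolute uncertainties add in quadrature:
  (δm_1)² = 46.2;  (δm_2)² = 21.2
δm = √(67.4) = 8.21 g
m = 56.2 g, so δm/m = 8.21/56.2 = 0.146.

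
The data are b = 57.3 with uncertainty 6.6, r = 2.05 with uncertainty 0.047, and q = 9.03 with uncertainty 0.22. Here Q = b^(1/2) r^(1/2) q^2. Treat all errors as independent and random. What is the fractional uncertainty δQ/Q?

Products/powers → add relative errors in quadrature, weighted by exponent:
  (½·δb/b)² = (0.5×0.115)² = 0.00332;  (½·δr/r)² = (0.5×0.0229)² = 0.000131;  (2·δq/q)² = (2×0.0244)² = 0.00237
δQ/Q = √(0.00582) = 0.0763

0.0763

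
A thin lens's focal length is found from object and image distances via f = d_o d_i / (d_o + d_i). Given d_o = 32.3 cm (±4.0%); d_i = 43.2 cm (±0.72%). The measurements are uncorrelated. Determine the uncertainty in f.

0.427 cm

∂f/∂d_o = (d_i/(d_o+d_i))² = 0.327;  ∂f/∂d_i = (d_o/(d_o+d_i))² = 0.183
δf = √((∂f/∂d_o · δd_o)² + (∂f/∂d_i · δd_i)²) = √(0.179 + 0.00324) = 0.427 cm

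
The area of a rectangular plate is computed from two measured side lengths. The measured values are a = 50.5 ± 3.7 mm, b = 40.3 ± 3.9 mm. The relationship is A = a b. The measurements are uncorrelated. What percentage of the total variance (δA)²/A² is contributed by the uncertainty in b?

(δA/A)² = (1·δa/a)² + (1·δb/b)²
  a term: (1×0.0733)² = 0.00537
  b term: (1×0.0968)² = 0.00937
Total = 0.0147. Share from b = 0.00937/0.0147 = 0.636.

63.6%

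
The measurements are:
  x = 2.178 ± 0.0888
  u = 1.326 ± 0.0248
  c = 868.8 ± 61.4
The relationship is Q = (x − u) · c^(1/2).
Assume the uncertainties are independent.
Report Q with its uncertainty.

Let w = x − u = 0.8520. δw = √(δx² + δu²) = √(0.00789 + 0.000615) = 0.0922, so δw/w = 0.108.
Q is then a monomial in w, c:
δQ/Q = √((δw/w)² + (½·δc/c)²) = √(0.0117 + 0.00125) = 0.114
Q = 25.11, so δQ = 0.114 × 25.11 = 2.86.

25.11 ± 2.86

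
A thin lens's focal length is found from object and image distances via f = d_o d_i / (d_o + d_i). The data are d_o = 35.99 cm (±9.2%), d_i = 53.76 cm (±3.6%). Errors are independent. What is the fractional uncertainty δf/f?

∂f/∂d_o = (d_i/(d_o+d_i))² = 0.359;  ∂f/∂d_i = (d_o/(d_o+d_i))² = 0.161
δf = √((∂f/∂d_o · δd_o)² + (∂f/∂d_i · δd_i)²) = √(1.41 + 0.0969) = 1.23 cm
f = 21.56 cm, so δf/f = 1.23/21.56 = 0.0570.

0.0570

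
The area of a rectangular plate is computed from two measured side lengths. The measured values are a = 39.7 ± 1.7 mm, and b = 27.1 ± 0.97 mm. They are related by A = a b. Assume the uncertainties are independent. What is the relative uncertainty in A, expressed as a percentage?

Relative error in a monomial: (δA/A)² = Σ (nᵢ · δxᵢ/xᵢ)².
  (1·δa/a)² = (1×0.0428)² = 0.00183;  (1·δb/b)² = (1×0.0358)² = 0.00128
δA/A = √(0.00311) = 0.0558

5.58%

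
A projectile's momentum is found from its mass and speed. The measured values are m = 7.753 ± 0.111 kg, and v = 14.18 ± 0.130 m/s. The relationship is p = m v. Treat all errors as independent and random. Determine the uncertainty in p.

For a monomial p ∝ m, v, fractional errors add in quadrature:
  (1·δm/m)² = (1×0.0143)² = 0.000205;  (1·δv/v)² = (1×0.00917)² = 8.4e-05
δp/p = √(0.000289) = 0.0170
p = 109.9 kg·m/s, so δp = 0.0170 × 109.9 = 1.87 kg·m/s.

1.87 kg·m/s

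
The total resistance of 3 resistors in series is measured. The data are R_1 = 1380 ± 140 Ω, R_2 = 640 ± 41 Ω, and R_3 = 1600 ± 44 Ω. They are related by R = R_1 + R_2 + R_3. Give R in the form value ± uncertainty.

Sums and differences: (δR)² = Σ (cᵢ δxᵢ)².
  (δR_1)² = 19600;  (δR_2)² = 1680;  (δR_3)² = 1940
δR = √(23200) = 152 Ω
R = 3620 Ω.

3620 ± 152 Ω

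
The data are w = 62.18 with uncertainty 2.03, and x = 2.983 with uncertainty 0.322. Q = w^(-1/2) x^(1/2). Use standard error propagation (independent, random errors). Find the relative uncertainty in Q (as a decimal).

Products/powers → add relative errors in quadrature, weighted by exponent:
  (−½·δw/w)² = (-0.5×0.0326)² = 0.000266;  (½·δx/x)² = (0.5×0.108)² = 0.00291
δQ/Q = √(0.00318) = 0.0564

0.0564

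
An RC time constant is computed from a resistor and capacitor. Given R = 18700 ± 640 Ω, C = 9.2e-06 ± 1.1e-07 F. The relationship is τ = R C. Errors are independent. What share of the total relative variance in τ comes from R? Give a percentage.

(δτ/τ)² = (1·δR/R)² + (1·δC/C)²
  R term: (1×0.0342)² = 0.00117
  C term: (1×0.0120)² = 0.000143
Total = 0.00131. Share from R = 0.00117/0.00131 = 0.891.

89.1%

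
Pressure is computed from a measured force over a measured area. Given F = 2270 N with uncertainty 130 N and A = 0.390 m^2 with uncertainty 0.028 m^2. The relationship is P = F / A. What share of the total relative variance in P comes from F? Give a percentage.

38.9%

(δP/P)² = (1·δF/F)² + (-1·δA/A)²
  F term: (1×0.0573)² = 0.00328
  A term: (-1×0.0718)² = 0.00515
Total = 0.00843. Share from F = 0.00328/0.00843 = 0.389.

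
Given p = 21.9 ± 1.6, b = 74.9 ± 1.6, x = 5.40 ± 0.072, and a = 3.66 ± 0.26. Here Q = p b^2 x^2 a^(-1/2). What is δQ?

Since Q is a product/quotient, work with relative uncertainties:
  (1·δp/p)² = (1×0.0731)² = 0.00534;  (2·δb/b)² = (2×0.0214)² = 0.00183;  (2·δx/x)² = (2×0.0133)² = 0.000711;  (−½·δa/a)² = (-0.5×0.0710)² = 0.00126
δQ/Q = √(0.00914) = 0.0956
Q = 1.87e+06, so δQ = 0.0956 × 1.87e+06 = 1.79e+05.

1.79e+05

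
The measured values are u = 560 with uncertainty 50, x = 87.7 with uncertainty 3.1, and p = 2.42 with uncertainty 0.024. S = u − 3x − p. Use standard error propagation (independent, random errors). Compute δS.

For a sum/difference, combine absolute errors in quadrature:
  (δu)² = 2500;  (3·δx)² = 86.5;  (δp)² = 0.000576
δS = √(2590) = 50.9

50.9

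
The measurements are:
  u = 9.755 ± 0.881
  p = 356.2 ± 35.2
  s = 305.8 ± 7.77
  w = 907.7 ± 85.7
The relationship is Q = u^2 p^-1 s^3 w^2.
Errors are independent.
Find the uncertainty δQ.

1.82e+12

Q is a product of powers, so relative uncertainties combine in quadrature:
  (2·δu/u)² = (2×0.0903)² = 0.0326;  (-1·δp/p)² = (-1×0.0988)² = 0.00977;  (3·δs/s)² = (3×0.0254)² = 0.00581;  (2·δw/w)² = (2×0.0944)² = 0.0357
δQ/Q = √(0.0839) = 0.290
Q = 6.294e+12, so δQ = 0.290 × 6.294e+12 = 1.82e+12.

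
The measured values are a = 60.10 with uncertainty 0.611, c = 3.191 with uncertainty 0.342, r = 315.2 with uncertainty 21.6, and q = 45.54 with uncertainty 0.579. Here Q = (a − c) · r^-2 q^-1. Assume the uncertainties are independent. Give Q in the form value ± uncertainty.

Let u = a − c = 56.91. δu = √(δa² + δc²) = √(0.373 + 0.117) = 0.700, so δu/u = 0.0123.
Q is then a monomial in u, r, q:
δQ/Q = √((δu/u)² + (-2·δr/r)² + (-1·δq/q)²) = √(0.000151 + 0.0188 + 0.000162) = 0.138
Q = 1.258e-05, so δQ = 0.138 × 1.258e-05 = 1.74e-06.

(1.258 ± 0.174) × 10^-5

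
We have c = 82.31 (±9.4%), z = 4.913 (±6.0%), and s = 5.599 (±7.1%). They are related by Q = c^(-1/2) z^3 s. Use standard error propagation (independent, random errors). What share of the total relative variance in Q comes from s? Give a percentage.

(δQ/Q)² = (−½·δc/c)² + (3·δz/z)² + (1·δs/s)²
  c term: (-0.5×0.0940)² = 0.00221
  z term: (3×0.0600)² = 0.0324
  s term: (1×0.0710)² = 0.00504
Total = 0.0396. Share from s = 0.00504/0.0396 = 0.127.

12.7%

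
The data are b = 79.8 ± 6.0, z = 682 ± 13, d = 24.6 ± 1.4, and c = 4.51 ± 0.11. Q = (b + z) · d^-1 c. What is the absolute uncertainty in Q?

Let u = b + z = 762. δu = √(δb² + δz²) = √(36.0 + 169) = 14.3, so δu/u = 0.0188.
Q is then a monomial in u, d, c:
δQ/Q = √((δu/u)² + (-1·δd/d)² + (1·δc/c)²) = √(0.000353 + 0.00324 + 0.000595) = 0.0647
Q = 140, so δQ = 0.0647 × 140 = 9.04.

9.04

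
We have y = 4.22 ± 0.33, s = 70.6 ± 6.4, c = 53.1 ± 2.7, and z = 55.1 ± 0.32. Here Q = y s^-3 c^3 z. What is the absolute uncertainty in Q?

31.8

For a monomial Q ∝ y, s^-3, c^3, z, fractional errors add in quadrature:
  (1·δy/y)² = (1×0.0782)² = 0.00612;  (-3·δs/s)² = (-3×0.0907)² = 0.0740;  (3·δc/c)² = (3×0.0508)² = 0.0233;  (1·δz/z)² = (1×0.00581)² = 3.37e-05
δQ/Q = √(0.103) = 0.322
Q = 98.9, so δQ = 0.322 × 98.9 = 31.8.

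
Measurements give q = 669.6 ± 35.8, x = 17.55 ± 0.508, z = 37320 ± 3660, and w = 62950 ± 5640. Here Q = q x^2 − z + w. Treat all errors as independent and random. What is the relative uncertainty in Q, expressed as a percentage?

7.59%

Let p = q·x^2 = 206200. δp/p = √((1·δq/q)² + (2·δx/x)²) = √(0.00286 + 0.00335) = 0.0788, so δp = 16300.
Q = p − z + w: δQ = √(δp² + δz² + δw²) = √(2.64e+08 + 1.34e+07 + 3.18e+07) = 17600
Q = 231900, so δQ/Q = 17600/231900 = 0.0759.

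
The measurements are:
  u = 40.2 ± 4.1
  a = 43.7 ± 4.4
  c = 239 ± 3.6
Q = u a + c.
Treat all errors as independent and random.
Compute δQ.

Let p = u·a = 1760. δp/p = √((1·δu/u)² + (1·δa/a)²) = √(0.0104 + 0.0101) = 0.143, so δp = 252.
Q = p + c: δQ = √(δp² + δc²) = √(63400 + 13.0) = 252

252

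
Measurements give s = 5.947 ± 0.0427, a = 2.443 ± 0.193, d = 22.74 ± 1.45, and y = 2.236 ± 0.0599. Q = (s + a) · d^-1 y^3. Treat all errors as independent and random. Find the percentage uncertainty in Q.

10.5%

Let u = s + a = 8.390. δu = √(δs² + δa²) = √(0.00182 + 0.0372) = 0.198, so δu/u = 0.0236.
Q is then a monomial in u, d, y:
δQ/Q = √((δu/u)² + (-1·δd/d)² + (3·δy/y)²) = √(0.000555 + 0.00407 + 0.00646) = 0.105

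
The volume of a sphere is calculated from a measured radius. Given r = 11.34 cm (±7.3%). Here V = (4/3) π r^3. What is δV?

1340 cm^3

V ∝ r^3, so δV/V = |3| · δr/r = 3 × 0.0730 = 0.219.
V = 6108 cm^3, so δV = 0.219 × 6108 = 1340 cm^3.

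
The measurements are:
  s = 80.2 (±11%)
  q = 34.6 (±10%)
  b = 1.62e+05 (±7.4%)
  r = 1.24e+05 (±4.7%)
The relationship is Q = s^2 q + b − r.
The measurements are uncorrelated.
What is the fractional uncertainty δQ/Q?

0.213

Let p = s^2·q = 2.23e+05. δp/p = √((2·δs/s)² + (1·δq/q)²) = √(0.0484 + 0.0100) = 0.242, so δp = 53800.
Q = p + b − r: δQ = √(δp² + δb² + δr²) = √(2.89e+09 + 1.44e+08 + 3.4e+07) = 55400
Q = 2.61e+05, so δQ/Q = 55400/2.61e+05 = 0.213.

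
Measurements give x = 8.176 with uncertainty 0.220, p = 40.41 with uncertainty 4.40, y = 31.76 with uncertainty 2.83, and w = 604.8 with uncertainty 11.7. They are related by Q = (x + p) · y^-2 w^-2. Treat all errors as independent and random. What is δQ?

Let u = x + p = 48.59. δu = √(δx² + δp²) = √(0.0484 + 19.4) = 4.41, so δu/u = 0.0907.
Q is then a monomial in u, y, w:
δQ/Q = √((δu/u)² + (-2·δy/y)² + (-2·δw/w)²) = √(0.00822 + 0.0318 + 0.00150) = 0.204
Q = 1.317e-07, so δQ = 0.204 × 1.317e-07 = 2.68e-08.

2.68e-08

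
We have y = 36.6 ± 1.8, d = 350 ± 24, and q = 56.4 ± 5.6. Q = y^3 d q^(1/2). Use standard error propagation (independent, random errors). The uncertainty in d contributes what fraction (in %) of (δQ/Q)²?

16.3%

(δQ/Q)² = (3·δy/y)² + (1·δd/d)² + (½·δq/q)²
  y term: (3×0.0492)² = 0.0218
  d term: (1×0.0686)² = 0.00470
  q term: (0.5×0.0993)² = 0.00246
Total = 0.0289. Share from d = 0.00470/0.0289 = 0.163.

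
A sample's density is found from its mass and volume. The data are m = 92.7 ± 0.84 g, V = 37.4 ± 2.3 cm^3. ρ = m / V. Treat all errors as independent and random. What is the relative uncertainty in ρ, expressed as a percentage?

6.22%

Relative error in a monomial: (δρ/ρ)² = Σ (nᵢ · δxᵢ/xᵢ)².
  (1·δm/m)² = (1×0.00906)² = 8.21e-05;  (-1·δV/V)² = (-1×0.0615)² = 0.00378
δρ/ρ = √(0.00386) = 0.0622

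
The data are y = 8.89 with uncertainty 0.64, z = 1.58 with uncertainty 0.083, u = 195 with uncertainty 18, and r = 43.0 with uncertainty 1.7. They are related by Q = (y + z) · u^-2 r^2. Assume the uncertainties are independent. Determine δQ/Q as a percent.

Let w = y + z = 10.5. δw = √(δy² + δz²) = √(0.410 + 0.00689) = 0.645, so δw/w = 0.0616.
Q is then a monomial in w, u, r:
δQ/Q = √((δw/w)² + (-2·δu/u)² + (2·δr/r)²) = √(0.00380 + 0.0341 + 0.00625) = 0.210

21.0%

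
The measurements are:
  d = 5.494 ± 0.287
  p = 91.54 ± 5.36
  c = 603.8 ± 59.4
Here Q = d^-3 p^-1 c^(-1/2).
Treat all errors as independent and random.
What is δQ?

Since Q is a product/quotient, work with relative uncertainties:
  (-3·δd/d)² = (-3×0.0522)² = 0.0246;  (-1·δp/p)² = (-1×0.0586)² = 0.00343;  (−½·δc/c)² = (-0.5×0.0984)² = 0.00242
δQ/Q = √(0.0304) = 0.174
Q = 2.681e-06, so δQ = 0.174 × 2.681e-06 = 4.67e-07.

4.67e-07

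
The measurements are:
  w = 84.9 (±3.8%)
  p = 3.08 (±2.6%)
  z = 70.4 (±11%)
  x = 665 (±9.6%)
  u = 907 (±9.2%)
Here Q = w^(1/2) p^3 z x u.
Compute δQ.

Each factor contributes (exponent × relative error)² to (δQ/Q)²:
  (½·δw/w)² = (0.5×0.0380)² = 0.000361;  (3·δp/p)² = (3×0.0260)² = 0.00608;  (1·δz/z)² = (1×0.110)² = 0.0121;  (1·δx/x)² = (1×0.0960)² = 0.00922;  (1·δu/u)² = (1×0.0920)² = 0.00846
δQ/Q = √(0.0362) = 0.190
Q = 1.14e+10, so δQ = 0.190 × 1.14e+10 = 2.18e+09.

2.18e+09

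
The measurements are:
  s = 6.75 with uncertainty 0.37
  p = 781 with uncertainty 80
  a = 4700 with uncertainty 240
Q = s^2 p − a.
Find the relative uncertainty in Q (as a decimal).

Let w = s^2·p = 35600. δw/w = √((2·δs/s)² + (1·δp/p)²) = √(0.0120 + 0.0105) = 0.150, so δw = 5340.
Q = w − a: δQ = √(δw² + δa²) = √(2.85e+07 + 57600) = 5340
Q = 30900, so δQ/Q = 5340/30900 = 0.173.

0.173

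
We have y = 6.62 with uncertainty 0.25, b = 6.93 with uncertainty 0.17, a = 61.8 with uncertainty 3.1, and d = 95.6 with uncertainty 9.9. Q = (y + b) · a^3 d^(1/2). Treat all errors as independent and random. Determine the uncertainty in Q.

5.03e+06

Let u = y + b = 13.6. δu = √(δy² + δb²) = √(0.0625 + 0.0289) = 0.302, so δu/u = 0.0223.
Q is then a monomial in u, a, d:
δQ/Q = √((δu/u)² + (3·δa/a)² + (½·δd/d)²) = √(0.000498 + 0.0226 + 0.00268) = 0.161
Q = 3.13e+07, so δQ = 0.161 × 3.13e+07 = 5.03e+06.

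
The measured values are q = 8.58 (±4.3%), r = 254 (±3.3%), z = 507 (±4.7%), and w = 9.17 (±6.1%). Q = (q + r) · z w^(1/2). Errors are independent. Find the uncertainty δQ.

26000

Let u = q + r = 263. δu = √(δq² + δr²) = √(0.136 + 70.3) = 8.39, so δu/u = 0.0320.
Q is then a monomial in u, z, w:
δQ/Q = √((δu/u)² + (1·δz/z)² + (½·δw/w)²) = √(0.00102 + 0.00221 + 0.000930) = 0.0645
Q = 4.03e+05, so δQ = 0.0645 × 4.03e+05 = 26000.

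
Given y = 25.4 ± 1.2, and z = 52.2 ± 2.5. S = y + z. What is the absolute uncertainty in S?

2.77

Each term contributes (cᵢ δxᵢ)² to (δS)²:
  (δy)² = 1.44;  (δz)² = 6.25
δS = √(7.69) = 2.77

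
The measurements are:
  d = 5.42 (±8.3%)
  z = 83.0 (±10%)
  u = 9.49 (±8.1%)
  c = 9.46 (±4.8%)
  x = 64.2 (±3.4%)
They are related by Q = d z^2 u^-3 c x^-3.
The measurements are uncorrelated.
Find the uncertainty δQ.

Q is a product of powers, so relative uncertainties combine in quadrature:
  (1·δd/d)² = (1×0.0830)² = 0.00689;  (2·δz/z)² = (2×0.100)² = 0.0400;  (-3·δu/u)² = (-3×0.0810)² = 0.0590;  (1·δc/c)² = (1×0.0480)² = 0.00230;  (-3·δx/x)² = (-3×0.0340)² = 0.0104
δQ/Q = √(0.119) = 0.344
Q = 0.00156, so δQ = 0.344 × 0.00156 = 0.000538.

0.000538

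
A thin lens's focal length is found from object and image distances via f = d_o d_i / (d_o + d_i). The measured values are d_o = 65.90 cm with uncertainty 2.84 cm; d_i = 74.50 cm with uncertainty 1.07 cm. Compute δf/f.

∂f/∂d_o = (d_i/(d_o+d_i))² = 0.282;  ∂f/∂d_i = (d_o/(d_o+d_i))² = 0.220
δf = √((∂f/∂d_o · δd_o)² + (∂f/∂d_i · δd_i)²) = √(0.639 + 0.0556) = 0.834 cm
f = 34.97 cm, so δf/f = 0.834/34.97 = 0.0238.

0.0238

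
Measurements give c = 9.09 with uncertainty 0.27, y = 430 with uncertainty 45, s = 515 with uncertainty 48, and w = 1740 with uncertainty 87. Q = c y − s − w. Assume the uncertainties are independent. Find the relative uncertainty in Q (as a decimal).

Let p = c·y = 3910. δp/p = √((1·δc/c)² + (1·δy/y)²) = √(0.000882 + 0.0110) = 0.109, so δp = 425.
Q = p − s − w: δQ = √(δp² + δs² + δw²) = √(1.81e+05 + 2300 + 7570) = 437
Q = 1650, so δQ/Q = 437/1650 = 0.264.

0.264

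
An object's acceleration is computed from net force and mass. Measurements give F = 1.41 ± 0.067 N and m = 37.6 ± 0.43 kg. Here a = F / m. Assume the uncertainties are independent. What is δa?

Products/powers → add relative errors in quadrature, weighted by exponent:
  (1·δF/F)² = (1×0.0475)² = 0.00226;  (-1·δm/m)² = (-1×0.0114)² = 0.000131
δa/a = √(0.00239) = 0.0489
a = 0.0375 m/s^2, so δa = 0.0489 × 0.0375 = 0.00183 m/s^2.

0.00183 m/s^2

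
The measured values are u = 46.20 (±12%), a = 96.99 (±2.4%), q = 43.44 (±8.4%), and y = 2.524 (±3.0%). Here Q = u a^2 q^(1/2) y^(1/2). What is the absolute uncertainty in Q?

6.22e+05

Relative error in a monomial: (δQ/Q)² = Σ (nᵢ · δxᵢ/xᵢ)².
  (1·δu/u)² = (1×0.120)² = 0.0144;  (2·δa/a)² = (2×0.0240)² = 0.00230;  (½·δq/q)² = (0.5×0.0840)² = 0.00176;  (½·δy/y)² = (0.5×0.0300)² = 0.000225
δQ/Q = √(0.0187) = 0.137
Q = 4.551e+06, so δQ = 0.137 × 4.551e+06 = 6.22e+05.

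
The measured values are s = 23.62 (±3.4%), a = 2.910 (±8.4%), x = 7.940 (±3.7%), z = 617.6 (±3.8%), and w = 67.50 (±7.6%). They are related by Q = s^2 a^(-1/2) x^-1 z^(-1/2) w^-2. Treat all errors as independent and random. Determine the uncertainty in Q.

Q is a product of powers, so relative uncertainties combine in quadrature:
  (2·δs/s)² = (2×0.0340)² = 0.00462;  (−½·δa/a)² = (-0.5×0.0840)² = 0.00176;  (-1·δx/x)² = (-1×0.0370)² = 0.00137;  (−½·δz/z)² = (-0.5×0.0380)² = 0.000361;  (-2·δw/w)² = (-2×0.0760)² = 0.0231
δQ/Q = √(0.0312) = 0.177
Q = 0.0003638, so δQ = 0.177 × 0.0003638 = 6.43e-05.

6.43e-05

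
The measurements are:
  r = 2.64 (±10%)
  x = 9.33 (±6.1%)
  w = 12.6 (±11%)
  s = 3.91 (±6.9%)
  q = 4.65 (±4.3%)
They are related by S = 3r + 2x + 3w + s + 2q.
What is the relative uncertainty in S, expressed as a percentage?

5.68%

For a sum/difference, combine absolute errors in quadrature:
  (3·δr)² = 0.627;  (2·δx)² = 1.30;  (3·δw)² = 17.3;  (δs)² = 0.0728;  (2·δq)² = 0.160
δS = √(19.4) = 4.41
S = 77.6, so δS/S = 4.41/77.6 = 0.0568.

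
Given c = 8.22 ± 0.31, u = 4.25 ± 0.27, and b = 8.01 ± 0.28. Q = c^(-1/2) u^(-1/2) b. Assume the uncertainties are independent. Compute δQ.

Since Q is a product/quotient, work with relative uncertainties:
  (−½·δc/c)² = (-0.5×0.0377)² = 0.000356;  (−½·δu/u)² = (-0.5×0.0635)² = 0.00101;  (1·δb/b)² = (1×0.0350)² = 0.00122
δQ/Q = √(0.00259) = 0.0509
Q = 1.36, so δQ = 0.0509 × 1.36 = 0.0689.

0.0689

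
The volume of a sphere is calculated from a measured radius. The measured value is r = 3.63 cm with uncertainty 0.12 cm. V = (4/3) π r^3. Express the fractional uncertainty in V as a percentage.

9.92%

V ∝ r^3, so δV/V = |3| · δr/r = 3 × 0.0331 = 0.0992.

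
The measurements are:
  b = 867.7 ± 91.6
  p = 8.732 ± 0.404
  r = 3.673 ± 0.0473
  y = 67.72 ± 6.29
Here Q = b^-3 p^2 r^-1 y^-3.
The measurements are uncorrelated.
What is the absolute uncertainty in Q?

4.42e-14

Q is a product of powers, so relative uncertainties combine in quadrature:
  (-3·δb/b)² = (-3×0.106)² = 0.100;  (2·δp/p)² = (2×0.0463)² = 0.00856;  (-1·δr/r)² = (-1×0.0129)² = 0.000166;  (-3·δy/y)² = (-3×0.0929)² = 0.0776
δQ/Q = √(0.187) = 0.432
Q = 1.023e-13, so δQ = 0.432 × 1.023e-13 = 4.42e-14.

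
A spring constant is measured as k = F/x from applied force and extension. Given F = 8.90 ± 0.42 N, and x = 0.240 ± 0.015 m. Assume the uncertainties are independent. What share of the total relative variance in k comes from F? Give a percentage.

(δk/k)² = (1·δF/F)² + (-1·δx/x)²
  F term: (1×0.0472)² = 0.00223
  x term: (-1×0.0625)² = 0.00391
Total = 0.00613. Share from F = 0.00223/0.00613 = 0.363.

36.3%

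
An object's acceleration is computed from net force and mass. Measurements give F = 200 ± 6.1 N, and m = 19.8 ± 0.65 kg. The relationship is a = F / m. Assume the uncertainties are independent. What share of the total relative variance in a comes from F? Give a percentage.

(δa/a)² = (1·δF/F)² + (-1·δm/m)²
  F term: (1×0.0305)² = 0.000930
  m term: (-1×0.0328)² = 0.00108
Total = 0.00201. Share from F = 0.000930/0.00201 = 0.463.

46.3%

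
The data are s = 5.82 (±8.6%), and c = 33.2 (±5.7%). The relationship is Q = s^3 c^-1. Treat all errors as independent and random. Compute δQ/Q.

0.264

Q is a product of powers, so relative uncertainties combine in quadrature:
  (3·δs/s)² = (3×0.0860)² = 0.0666;  (-1·δc/c)² = (-1×0.0570)² = 0.00325
δQ/Q = √(0.0698) = 0.264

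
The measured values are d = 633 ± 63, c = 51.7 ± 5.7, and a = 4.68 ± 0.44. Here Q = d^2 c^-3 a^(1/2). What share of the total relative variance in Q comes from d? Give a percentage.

26.2%

(δQ/Q)² = (2·δd/d)² + (-3·δc/c)² + (½·δa/a)²
  d term: (2×0.0995)² = 0.0396
  c term: (-3×0.110)² = 0.109
  a term: (0.5×0.0940)² = 0.00221
Total = 0.151. Share from d = 0.0396/0.151 = 0.262.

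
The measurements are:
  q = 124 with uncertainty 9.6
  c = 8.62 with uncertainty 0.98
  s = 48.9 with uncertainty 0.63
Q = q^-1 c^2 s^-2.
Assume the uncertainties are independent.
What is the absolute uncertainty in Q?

6.05e-05

For a monomial Q ∝ q^-1, c^2, s^-2, fractional errors add in quadrature:
  (-1·δq/q)² = (-1×0.0774)² = 0.00599;  (2·δc/c)² = (2×0.114)² = 0.0517;  (-2·δs/s)² = (-2×0.0129)² = 0.000664
δQ/Q = √(0.0584) = 0.242
Q = 0.000251, so δQ = 0.242 × 0.000251 = 6.05e-05.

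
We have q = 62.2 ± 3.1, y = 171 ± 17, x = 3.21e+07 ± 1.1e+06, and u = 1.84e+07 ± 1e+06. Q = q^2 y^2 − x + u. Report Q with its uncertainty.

Let p = q^2·y^2 = 1.13e+08. δp/p = √((2·δq/q)² + (2·δy/y)²) = √(0.00994 + 0.0395) = 0.222, so δp = 2.52e+07.
Q = p − x + u: δQ = √(δp² + δx² + δu²) = √(6.33e+14 + 1.21e+12 + 1e+12) = 2.52e+07
Q = 9.94e+07.

(9.94 ± 2.52) × 10^7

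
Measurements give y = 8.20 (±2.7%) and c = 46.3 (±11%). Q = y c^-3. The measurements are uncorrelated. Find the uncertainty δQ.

2.74e-05

Products/powers → add relative errors in quadrature, weighted by exponent:
  (1·δy/y)² = (1×0.0270)² = 0.000729;  (-3·δc/c)² = (-3×0.110)² = 0.109
δQ/Q = √(0.110) = 0.331
Q = 8.26e-05, so δQ = 0.331 × 8.26e-05 = 2.74e-05.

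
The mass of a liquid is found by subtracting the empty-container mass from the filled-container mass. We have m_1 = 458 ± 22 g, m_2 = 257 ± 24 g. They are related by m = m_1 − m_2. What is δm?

m is a linear combination, so absolute uncertainties add in quadrature:
  (δm_1)² = 484;  (δm_2)² = 576
δm = √(1060) = 32.6 g

32.6 g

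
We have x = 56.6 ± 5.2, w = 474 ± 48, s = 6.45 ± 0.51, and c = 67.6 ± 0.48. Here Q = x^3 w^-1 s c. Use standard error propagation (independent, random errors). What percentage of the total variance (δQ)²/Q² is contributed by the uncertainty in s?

6.76%

(δQ/Q)² = (3·δx/x)² + (-1·δw/w)² + (1·δs/s)² + (1·δc/c)²
  x term: (3×0.0919)² = 0.0760
  w term: (-1×0.101)² = 0.0103
  s term: (1×0.0791)² = 0.00625
  c term: (1×0.00710)² = 5.04e-05
Total = 0.0925. Share from s = 0.00625/0.0925 = 0.0676.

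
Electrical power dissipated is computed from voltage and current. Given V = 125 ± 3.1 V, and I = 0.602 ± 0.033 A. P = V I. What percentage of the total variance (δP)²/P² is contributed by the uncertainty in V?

17.0%

(δP/P)² = (1·δV/V)² + (1·δI/I)²
  V term: (1×0.0248)² = 0.000615
  I term: (1×0.0548)² = 0.00300
Total = 0.00362. Share from V = 0.000615/0.00362 = 0.170.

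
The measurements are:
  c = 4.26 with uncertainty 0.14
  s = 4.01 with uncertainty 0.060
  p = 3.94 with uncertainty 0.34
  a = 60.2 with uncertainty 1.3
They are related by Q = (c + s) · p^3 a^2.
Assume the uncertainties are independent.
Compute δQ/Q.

Let u = c + s = 8.27. δu = √(δc² + δs²) = √(0.0196 + 0.00360) = 0.152, so δu/u = 0.0184.
Q is then a monomial in u, p, a:
δQ/Q = √((δu/u)² + (3·δp/p)² + (2·δa/a)²) = √(0.000339 + 0.0670 + 0.00187) = 0.263

0.263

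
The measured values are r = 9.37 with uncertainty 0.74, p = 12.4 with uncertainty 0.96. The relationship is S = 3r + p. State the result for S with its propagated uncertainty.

For a sum/difference, combine absolute errors in quadrature:
  (3·δr)² = 4.93;  (δp)² = 0.922
δS = √(5.85) = 2.42
S = 40.5.

40.5 ± 2.42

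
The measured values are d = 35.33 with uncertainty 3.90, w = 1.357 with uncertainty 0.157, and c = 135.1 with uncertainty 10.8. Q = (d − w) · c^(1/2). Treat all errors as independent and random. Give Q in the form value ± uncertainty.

394.9 ± 48.0

Let u = d − w = 33.97. δu = √(δd² + δw²) = √(15.2 + 0.0246) = 3.90, so δu/u = 0.115.
Q is then a monomial in u, c:
δQ/Q = √((δu/u)² + (½·δc/c)²) = √(0.0132 + 0.00160) = 0.122
Q = 394.9, so δQ = 0.122 × 394.9 = 48.0.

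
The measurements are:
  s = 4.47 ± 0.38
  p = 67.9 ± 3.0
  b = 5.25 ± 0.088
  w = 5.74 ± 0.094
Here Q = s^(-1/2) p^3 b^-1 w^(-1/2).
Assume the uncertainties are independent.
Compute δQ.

1650

Products/powers → add relative errors in quadrature, weighted by exponent:
  (−½·δs/s)² = (-0.5×0.0850)² = 0.00181;  (3·δp/p)² = (3×0.0442)² = 0.0176;  (-1·δb/b)² = (-1×0.0168)² = 0.000281;  (−½·δw/w)² = (-0.5×0.0164)² = 6.7e-05
δQ/Q = √(0.0197) = 0.140
Q = 11800, so δQ = 0.140 × 11800 = 1650.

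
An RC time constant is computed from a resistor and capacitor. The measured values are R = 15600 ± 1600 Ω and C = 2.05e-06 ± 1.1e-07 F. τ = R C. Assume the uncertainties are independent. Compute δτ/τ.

τ is a product of powers, so relative uncertainties combine in quadrature:
  (1·δR/R)² = (1×0.103)² = 0.0105;  (1·δC/C)² = (1×0.0537)² = 0.00288
δτ/τ = √(0.0134) = 0.116

0.116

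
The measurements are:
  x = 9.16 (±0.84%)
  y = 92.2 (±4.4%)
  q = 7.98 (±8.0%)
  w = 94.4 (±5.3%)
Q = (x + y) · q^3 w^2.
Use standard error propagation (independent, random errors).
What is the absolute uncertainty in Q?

Let u = x + y = 101. δu = √(δx² + δy²) = √(0.00592 + 16.5) = 4.06, so δu/u = 0.0400.
Q is then a monomial in u, q, w:
δQ/Q = √((δu/u)² + (3·δq/q)² + (2·δw/w)²) = √(0.00160 + 0.0576 + 0.0112) = 0.265
Q = 4.59e+08, so δQ = 0.265 × 4.59e+08 = 1.22e+08.

1.22e+08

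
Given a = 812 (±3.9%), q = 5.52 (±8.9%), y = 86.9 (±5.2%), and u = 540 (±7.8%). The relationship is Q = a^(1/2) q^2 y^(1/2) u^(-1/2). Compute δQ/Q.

0.185

Each factor contributes (exponent × relative error)² to (δQ/Q)²:
  (½·δa/a)² = (0.5×0.0390)² = 0.000380;  (2·δq/q)² = (2×0.0890)² = 0.0317;  (½·δy/y)² = (0.5×0.0520)² = 0.000676;  (−½·δu/u)² = (-0.5×0.0780)² = 0.00152
δQ/Q = √(0.0343) = 0.185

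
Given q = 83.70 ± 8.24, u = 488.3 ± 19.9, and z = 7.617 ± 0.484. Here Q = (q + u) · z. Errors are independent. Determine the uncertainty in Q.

Let w = q + u = 572.0. δw = √(δq² + δu²) = √(67.9 + 396) = 21.5, so δw/w = 0.0377.
Q is then a monomial in w, z:
δQ/Q = √((δw/w)² + (1·δz/z)²) = √(0.00142 + 0.00404) = 0.0739
Q = 4357, so δQ = 0.0739 × 4357 = 322.

322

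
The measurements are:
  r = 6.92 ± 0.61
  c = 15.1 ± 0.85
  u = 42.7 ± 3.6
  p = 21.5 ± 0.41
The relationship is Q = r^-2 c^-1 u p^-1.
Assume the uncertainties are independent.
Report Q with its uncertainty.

0.00275 ± 0.000561

Since Q is a product/quotient, work with relative uncertainties:
  (-2·δr/r)² = (-2×0.0882)² = 0.0311;  (-1·δc/c)² = (-1×0.0563)² = 0.00317;  (1·δu/u)² = (1×0.0843)² = 0.00711;  (-1·δp/p)² = (-1×0.0191)² = 0.000364
δQ/Q = √(0.0417) = 0.204
Q = 0.00275, so δQ = 0.204 × 0.00275 = 0.000561.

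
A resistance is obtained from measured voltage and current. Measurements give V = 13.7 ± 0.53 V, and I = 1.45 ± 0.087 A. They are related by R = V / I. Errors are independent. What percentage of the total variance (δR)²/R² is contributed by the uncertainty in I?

70.6%

(δR/R)² = (1·δV/V)² + (-1·δI/I)²
  V term: (1×0.0387)² = 0.00150
  I term: (-1×0.0600)² = 0.00360
Total = 0.00510. Share from I = 0.00360/0.00510 = 0.706.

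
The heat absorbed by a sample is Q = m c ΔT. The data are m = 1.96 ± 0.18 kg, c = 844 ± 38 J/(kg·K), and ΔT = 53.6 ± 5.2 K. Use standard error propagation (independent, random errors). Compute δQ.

12500 J

Since Q is a product/quotient, work with relative uncertainties:
  (1·δm/m)² = (1×0.0918)² = 0.00843;  (1·δc/c)² = (1×0.0450)² = 0.00203;  (1·δΔT/ΔT)² = (1×0.0970)² = 0.00941
δQ/Q = √(0.0199) = 0.141
Q = 88700 J, so δQ = 0.141 × 88700 = 12500 J.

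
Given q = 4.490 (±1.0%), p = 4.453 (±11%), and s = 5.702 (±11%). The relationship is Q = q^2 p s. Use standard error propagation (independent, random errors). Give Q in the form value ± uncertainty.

511.9 ± 80.3

Each factor contributes (exponent × relative error)² to (δQ/Q)²:
  (2·δq/q)² = (2×0.0100)² = 0.000400;  (1·δp/p)² = (1×0.110)² = 0.0121;  (1·δs/s)² = (1×0.110)² = 0.0121
δQ/Q = √(0.0246) = 0.157
Q = 511.9, so δQ = 0.157 × 511.9 = 80.3.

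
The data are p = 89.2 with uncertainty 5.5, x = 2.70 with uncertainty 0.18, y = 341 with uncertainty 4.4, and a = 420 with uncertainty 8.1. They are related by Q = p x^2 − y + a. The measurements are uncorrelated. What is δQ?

Let w = p·x^2 = 650. δw/w = √((1·δp/p)² + (2·δx/x)²) = √(0.00380 + 0.0178) = 0.147, so δw = 95.5.
Q = w − y + a: δQ = √(δw² + δy² + δa²) = √(9120 + 19.4 + 65.6) = 96.0

96.0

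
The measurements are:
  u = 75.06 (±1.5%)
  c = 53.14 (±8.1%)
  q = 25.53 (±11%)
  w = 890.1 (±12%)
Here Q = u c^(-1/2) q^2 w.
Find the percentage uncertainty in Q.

Relative error in a monomial: (δQ/Q)² = Σ (nᵢ · δxᵢ/xᵢ)².
  (1·δu/u)² = (1×0.0150)² = 0.000225;  (−½·δc/c)² = (-0.5×0.0810)² = 0.00164;  (2·δq/q)² = (2×0.110)² = 0.0484;  (1·δw/w)² = (1×0.120)² = 0.0144
δQ/Q = √(0.0647) = 0.254

25.4%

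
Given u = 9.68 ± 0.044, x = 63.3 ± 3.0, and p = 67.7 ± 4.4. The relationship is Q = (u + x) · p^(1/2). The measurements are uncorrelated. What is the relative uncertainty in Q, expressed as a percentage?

Let w = u + x = 73.0. δw = √(δu² + δx²) = √(0.00194 + 9.00) = 3.00, so δw/w = 0.0411.
Q is then a monomial in w, p:
δQ/Q = √((δw/w)² + (½·δp/p)²) = √(0.00169 + 0.00106) = 0.0524

5.24%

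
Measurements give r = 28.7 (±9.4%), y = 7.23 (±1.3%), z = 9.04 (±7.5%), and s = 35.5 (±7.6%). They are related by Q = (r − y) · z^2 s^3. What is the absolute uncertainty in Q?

Let u = r − y = 21.5. δu = √(δr² + δy²) = √(7.28 + 0.00883) = 2.70, so δu/u = 0.126.
Q is then a monomial in u, z, s:
δQ/Q = √((δu/u)² + (2·δz/z)² + (3·δs/s)²) = √(0.0158 + 0.0225 + 0.0520) = 0.300
Q = 7.85e+07, so δQ = 0.300 × 7.85e+07 = 2.36e+07.

2.36e+07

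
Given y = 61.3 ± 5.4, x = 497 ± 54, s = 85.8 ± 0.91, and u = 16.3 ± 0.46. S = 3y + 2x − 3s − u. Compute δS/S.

0.121

Sums and differences: (δS)² = Σ (cᵢ δxᵢ)².
  (3·δy)² = 262;  (2·δx)² = 11700;  (3·δs)² = 7.45;  (δu)² = 0.212
δS = √(11900) = 109
S = 904, so δS/S = 109/904 = 0.121.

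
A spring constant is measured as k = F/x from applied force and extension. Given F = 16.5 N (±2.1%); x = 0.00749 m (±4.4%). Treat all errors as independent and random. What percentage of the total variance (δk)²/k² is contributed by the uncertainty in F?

18.6%

(δk/k)² = (1·δF/F)² + (-1·δx/x)²
  F term: (1×0.0210)² = 0.000441
  x term: (-1×0.0440)² = 0.00194
Total = 0.00238. Share from F = 0.000441/0.00238 = 0.186.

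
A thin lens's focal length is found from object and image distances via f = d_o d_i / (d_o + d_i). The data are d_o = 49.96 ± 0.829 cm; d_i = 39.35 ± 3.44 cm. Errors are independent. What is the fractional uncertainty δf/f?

∂f/∂d_o = (d_i/(d_o+d_i))² = 0.194;  ∂f/∂d_i = (d_o/(d_o+d_i))² = 0.313
δf = √((∂f/∂d_o · δd_o)² + (∂f/∂d_i · δd_i)²) = √(0.0259 + 1.16) = 1.09 cm
f = 22.01 cm, so δf/f = 1.09/22.01 = 0.0494.

0.0494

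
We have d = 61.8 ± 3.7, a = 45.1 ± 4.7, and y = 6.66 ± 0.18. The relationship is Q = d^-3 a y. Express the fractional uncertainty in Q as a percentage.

20.9%

For a monomial Q ∝ d^-3, a, y, fractional errors add in quadrature:
  (-3·δd/d)² = (-3×0.0599)² = 0.0323;  (1·δa/a)² = (1×0.104)² = 0.0109;  (1·δy/y)² = (1×0.0270)² = 0.000730
δQ/Q = √(0.0439) = 0.209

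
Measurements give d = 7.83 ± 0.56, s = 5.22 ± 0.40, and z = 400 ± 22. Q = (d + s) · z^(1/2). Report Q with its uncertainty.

261 ± 15.5

Let u = d + s = 13.1. δu = √(δd² + δs²) = √(0.314 + 0.160) = 0.688, so δu/u = 0.0527.
Q is then a monomial in u, z:
δQ/Q = √((δu/u)² + (½·δz/z)²) = √(0.00278 + 0.000756) = 0.0595
Q = 261, so δQ = 0.0595 × 261 = 15.5.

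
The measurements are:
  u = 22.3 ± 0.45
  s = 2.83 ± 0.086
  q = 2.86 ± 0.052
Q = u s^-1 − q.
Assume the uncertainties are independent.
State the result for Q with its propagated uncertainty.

Let p = u·s^-1 = 7.88. δp/p = √((1·δu/u)² + (-1·δs/s)²) = √(0.000407 + 0.000923) = 0.0365, so δp = 0.287.
Q = p − q: δQ = √(δp² + δq²) = √(0.0826 + 0.00270) = 0.292
Q = 5.02.

5.02 ± 0.292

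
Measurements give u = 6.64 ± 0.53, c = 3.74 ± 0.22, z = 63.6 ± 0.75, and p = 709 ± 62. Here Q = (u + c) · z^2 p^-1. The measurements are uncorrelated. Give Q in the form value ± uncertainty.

Let w = u + c = 10.4. δw = √(δu² + δc²) = √(0.281 + 0.0484) = 0.574, so δw/w = 0.0553.
Q is then a monomial in w, z, p:
δQ/Q = √((δw/w)² + (2·δz/z)² + (-1·δp/p)²) = √(0.00306 + 0.000556 + 0.00765) = 0.106
Q = 59.2, so δQ = 0.106 × 59.2 = 6.28.

59.2 ± 6.28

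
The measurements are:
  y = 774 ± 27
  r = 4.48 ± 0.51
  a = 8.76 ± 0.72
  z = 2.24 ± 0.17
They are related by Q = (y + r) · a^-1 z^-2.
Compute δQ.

3.12

Let u = y + r = 778. δu = √(δy² + δr²) = √(729 + 0.260) = 27.0, so δu/u = 0.0347.
Q is then a monomial in u, a, z:
δQ/Q = √((δu/u)² + (-1·δa/a)² + (-2·δz/z)²) = √(0.00120 + 0.00676 + 0.0230) = 0.176
Q = 17.7, so δQ = 0.176 × 17.7 = 3.12.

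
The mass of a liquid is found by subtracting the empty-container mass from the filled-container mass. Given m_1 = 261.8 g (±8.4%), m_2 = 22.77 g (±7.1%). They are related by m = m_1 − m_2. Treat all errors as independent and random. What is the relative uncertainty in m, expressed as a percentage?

9.23%

m is a linear combination, so absolute uncertainties add in quadrature:
  (δm_1)² = 484;  (δm_2)² = 2.61
δm = √(486) = 22.1 g
m = 239.0 g, so δm/m = 22.1/239.0 = 0.0923.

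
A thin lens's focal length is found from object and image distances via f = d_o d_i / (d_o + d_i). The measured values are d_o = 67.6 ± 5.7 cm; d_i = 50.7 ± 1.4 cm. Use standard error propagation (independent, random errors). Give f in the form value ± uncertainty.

∂f/∂d_o = (d_i/(d_o+d_i))² = 0.184;  ∂f/∂d_i = (d_o/(d_o+d_i))² = 0.327
δf = √((∂f/∂d_o · δd_o)² + (∂f/∂d_i · δd_i)²) = √(1.10 + 0.209) = 1.14 cm
f = 29.0 cm.

29.0 ± 1.14 cm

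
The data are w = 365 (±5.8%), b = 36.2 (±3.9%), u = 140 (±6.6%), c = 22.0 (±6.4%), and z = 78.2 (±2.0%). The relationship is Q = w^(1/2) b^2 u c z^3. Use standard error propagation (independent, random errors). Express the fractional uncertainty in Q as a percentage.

13.8%

Since Q is a product/quotient, work with relative uncertainties:
  (½·δw/w)² = (0.5×0.0580)² = 0.000841;  (2·δb/b)² = (2×0.0390)² = 0.00608;  (1·δu/u)² = (1×0.0660)² = 0.00436;  (1·δc/c)² = (1×0.0640)² = 0.00410;  (3·δz/z)² = (3×0.0200)² = 0.00360
δQ/Q = √(0.0190) = 0.138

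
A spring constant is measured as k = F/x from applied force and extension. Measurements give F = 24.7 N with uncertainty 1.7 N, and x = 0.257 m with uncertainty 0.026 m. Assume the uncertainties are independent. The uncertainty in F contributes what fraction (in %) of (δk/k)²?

(δk/k)² = (1·δF/F)² + (-1·δx/x)²
  F term: (1×0.0688)² = 0.00474
  x term: (-1×0.101)² = 0.0102
Total = 0.0150. Share from F = 0.00474/0.0150 = 0.316.

31.6%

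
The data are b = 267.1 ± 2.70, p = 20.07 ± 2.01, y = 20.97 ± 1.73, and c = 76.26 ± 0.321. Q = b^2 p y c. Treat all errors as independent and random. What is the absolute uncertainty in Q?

3.01e+08

Since Q is a product/quotient, work with relative uncertainties:
  (2·δb/b)² = (2×0.0101)² = 0.000409;  (1·δp/p)² = (1×0.100)² = 0.0100;  (1·δy/y)² = (1×0.0825)² = 0.00681;  (1·δc/c)² = (1×0.00421)² = 1.77e-05
δQ/Q = √(0.0173) = 0.131
Q = 2.29e+09, so δQ = 0.131 × 2.29e+09 = 3.01e+08.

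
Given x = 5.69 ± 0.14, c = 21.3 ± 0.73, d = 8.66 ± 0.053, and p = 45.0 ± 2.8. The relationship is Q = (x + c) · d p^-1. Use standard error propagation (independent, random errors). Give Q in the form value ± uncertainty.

5.19 ± 0.355

Let u = x + c = 27.0. δu = √(δx² + δc²) = √(0.0196 + 0.533) = 0.743, so δu/u = 0.0275.
Q is then a monomial in u, d, p:
δQ/Q = √((δu/u)² + (1·δd/d)² + (-1·δp/p)²) = √(0.000758 + 3.75e-05 + 0.00387) = 0.0683
Q = 5.19, so δQ = 0.0683 × 5.19 = 0.355.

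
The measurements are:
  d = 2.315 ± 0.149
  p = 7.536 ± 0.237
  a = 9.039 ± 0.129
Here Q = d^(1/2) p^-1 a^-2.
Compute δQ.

Since Q is a product/quotient, work with relative uncertainties:
  (½·δd/d)² = (0.5×0.0644)² = 0.00104;  (-1·δp/p)² = (-1×0.0314)² = 0.000989;  (-2·δa/a)² = (-2×0.0143)² = 0.000815
δQ/Q = √(0.00284) = 0.0533
Q = 0.002471, so δQ = 0.0533 × 0.002471 = 0.000132.

0.000132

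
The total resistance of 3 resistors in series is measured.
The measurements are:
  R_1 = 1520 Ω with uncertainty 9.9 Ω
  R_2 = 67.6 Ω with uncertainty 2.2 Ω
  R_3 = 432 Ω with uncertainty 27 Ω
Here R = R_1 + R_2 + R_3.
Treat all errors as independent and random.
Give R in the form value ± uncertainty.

2020 ± 28.8 Ω

Sums and differences: (δR)² = Σ (cᵢ δxᵢ)².
  (δR_1)² = 98.0;  (δR_2)² = 4.84;  (δR_3)² = 729
δR = √(832) = 28.8 Ω
R = 2020 Ω.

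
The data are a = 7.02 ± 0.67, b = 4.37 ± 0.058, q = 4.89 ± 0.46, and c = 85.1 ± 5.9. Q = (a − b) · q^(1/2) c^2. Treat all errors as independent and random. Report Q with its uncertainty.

42400 ± 12400

Let u = a − b = 2.65. δu = √(δa² + δb²) = √(0.449 + 0.00336) = 0.673, so δu/u = 0.254.
Q is then a monomial in u, q, c:
δQ/Q = √((δu/u)² + (½·δq/q)² + (2·δc/c)²) = √(0.0644 + 0.00221 + 0.0192) = 0.293
Q = 42400, so δQ = 0.293 × 42400 = 12400.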